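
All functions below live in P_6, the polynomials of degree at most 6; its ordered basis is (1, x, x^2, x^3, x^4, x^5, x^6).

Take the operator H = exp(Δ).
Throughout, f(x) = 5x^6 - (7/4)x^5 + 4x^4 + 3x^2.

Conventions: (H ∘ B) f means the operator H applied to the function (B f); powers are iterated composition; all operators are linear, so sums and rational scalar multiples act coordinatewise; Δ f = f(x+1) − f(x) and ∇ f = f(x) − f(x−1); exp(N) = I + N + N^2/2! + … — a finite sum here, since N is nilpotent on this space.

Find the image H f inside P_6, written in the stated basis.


order-1 term: 30x^5 + (265/4)x^4 + (197/2)x^3 + (163/2)x^2 + (173/4)x + 41/4
order-2 term: 75x^4 + (565/2)x^3 + (993/2)x^2 + (1747/4)x + 639/4
order-3 term: 100x^3 + (865/2)x^2 + (1427/2)x + 1721/4
order-4 term: 75x^2 + (1165/4)x + 623/2
order-5 term: 30x + 293/4
order-6 term: 5
the series for exp(Δ) f terminates at order 6
exp(Δ) f = 5x^6 + (113/4)x^5 + (581/4)x^4 + 481x^3 + (2177/2)x^2 + (6059/4)x + 990

the image equals g(x) = 5x^6 + (113/4)x^5 + (581/4)x^4 + 481x^3 + (2177/2)x^2 + (6059/4)x + 990


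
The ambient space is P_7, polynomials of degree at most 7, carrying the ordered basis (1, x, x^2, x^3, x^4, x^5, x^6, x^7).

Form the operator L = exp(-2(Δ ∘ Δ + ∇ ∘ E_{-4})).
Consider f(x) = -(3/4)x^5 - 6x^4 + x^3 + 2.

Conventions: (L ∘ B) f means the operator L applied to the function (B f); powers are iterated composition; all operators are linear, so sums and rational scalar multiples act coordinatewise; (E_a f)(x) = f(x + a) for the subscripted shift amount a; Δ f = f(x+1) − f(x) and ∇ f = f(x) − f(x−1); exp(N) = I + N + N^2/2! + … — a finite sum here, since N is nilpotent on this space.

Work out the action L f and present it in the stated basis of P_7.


the image equals g(x) = -(3/4)x^5 + (3/2)x^4 - 86x^3 + 1041x^2 - (9459/2)x + 30659/2

order-1 term: (15/2)x^4 - 57x^3 + 495x^2 + (1191/2)x - 2395/2
order-2 term: -30x^3 + 486x^2 - 4197x + 9351
order-3 term: 60x^2 - 1068x + 6406
order-4 term: -60x + 744
order-5 term: 24
the series for exp(-2(Δ ∘ Δ + ∇ ∘ E_{-4})) f terminates at order 5
exp(-2(Δ ∘ Δ + ∇ ∘ E_{-4})) f = -(3/4)x^5 + (3/2)x^4 - 86x^3 + 1041x^2 - (9459/2)x + 30659/2


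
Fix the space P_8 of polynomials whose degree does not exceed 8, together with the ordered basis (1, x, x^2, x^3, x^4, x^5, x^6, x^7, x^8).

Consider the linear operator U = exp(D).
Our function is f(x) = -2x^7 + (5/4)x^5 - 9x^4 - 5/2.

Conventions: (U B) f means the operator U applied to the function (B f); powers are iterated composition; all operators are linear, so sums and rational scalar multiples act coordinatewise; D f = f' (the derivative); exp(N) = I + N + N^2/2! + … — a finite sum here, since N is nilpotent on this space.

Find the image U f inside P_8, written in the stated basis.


order-1 term: -14x^6 + (25/4)x^4 - 36x^3
order-2 term: -42x^5 + (25/2)x^3 - 54x^2
order-3 term: -70x^4 + (25/2)x^2 - 36x
order-4 term: -70x^3 + (25/4)x - 9
order-5 term: -42x^2 + 5/4
order-6 term: -14x
order-7 term: -2
the series for exp(D) f terminates at order 7
exp(D) f = -2x^7 - 14x^6 - (163/4)x^5 - (291/4)x^4 - (187/2)x^3 - (167/2)x^2 - (175/4)x - 49/4

the result is g(x) = -2x^7 - 14x^6 - (163/4)x^5 - (291/4)x^4 - (187/2)x^3 - (167/2)x^2 - (175/4)x - 49/4


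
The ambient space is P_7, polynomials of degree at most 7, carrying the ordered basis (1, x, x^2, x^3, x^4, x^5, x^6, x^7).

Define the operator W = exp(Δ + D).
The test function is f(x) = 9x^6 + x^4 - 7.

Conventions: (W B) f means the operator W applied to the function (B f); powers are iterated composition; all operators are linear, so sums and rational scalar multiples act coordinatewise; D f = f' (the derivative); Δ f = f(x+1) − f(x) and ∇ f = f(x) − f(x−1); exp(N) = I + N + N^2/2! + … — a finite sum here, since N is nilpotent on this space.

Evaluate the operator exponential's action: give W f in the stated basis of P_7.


order-1 term: 108x^5 + 135x^4 + 188x^3 + 141x^2 + 58x + 10
order-2 term: 540x^4 + 1080x^3 + 1509x^2 + 1104x + 344
order-3 term: 1440x^3 + 3240x^2 + 3812x + 1779
order-4 term: 2160x^2 + 4320x + 3076
order-5 term: 1728x + 2160
order-6 term: 576
the series for exp(Δ + D) f terminates at order 6
exp(Δ + D) f = 9x^6 + 108x^5 + 676x^4 + 2708x^3 + 7050x^2 + 11022x + 7938

g(x) = 9x^6 + 108x^5 + 676x^4 + 2708x^3 + 7050x^2 + 11022x + 7938


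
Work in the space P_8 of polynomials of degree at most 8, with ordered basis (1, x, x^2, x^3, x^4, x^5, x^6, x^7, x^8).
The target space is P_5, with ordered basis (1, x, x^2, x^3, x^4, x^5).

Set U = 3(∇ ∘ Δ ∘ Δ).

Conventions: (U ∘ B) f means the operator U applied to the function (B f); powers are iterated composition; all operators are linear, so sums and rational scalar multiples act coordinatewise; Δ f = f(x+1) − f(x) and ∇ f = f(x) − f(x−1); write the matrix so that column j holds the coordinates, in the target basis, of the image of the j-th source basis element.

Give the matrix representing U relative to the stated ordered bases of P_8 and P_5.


image of 1: 0
image of x: 0
image of x^2: 0
image of x^3: 18
image of x^4: 72x + 36
image of x^5: 180x^2 + 180x + 90
image of x^6: 360x^3 + 540x^2 + 540x + 180
image of x^7: 630x^4 + 1260x^3 + 1890x^2 + 1260x + 378
image of x^8: 1008x^5 + 2520x^4 + 5040x^3 + 5040x^2 + 3024x + 756
each image's coordinates form column j of the matrix

the matrix is [[0, 0, 0, 18, 36, 90, 180, 378, 756]; [0, 0, 0, 0, 72, 180, 540, 1260, 3024]; [0, 0, 0, 0, 0, 180, 540, 1890, 5040]; [0, 0, 0, 0, 0, 0, 360, 1260, 5040]; [0, 0, 0, 0, 0, 0, 0, 630, 2520]; [0, 0, 0, 0, 0, 0, 0, 0, 1008]] (rows listed top to bottom)


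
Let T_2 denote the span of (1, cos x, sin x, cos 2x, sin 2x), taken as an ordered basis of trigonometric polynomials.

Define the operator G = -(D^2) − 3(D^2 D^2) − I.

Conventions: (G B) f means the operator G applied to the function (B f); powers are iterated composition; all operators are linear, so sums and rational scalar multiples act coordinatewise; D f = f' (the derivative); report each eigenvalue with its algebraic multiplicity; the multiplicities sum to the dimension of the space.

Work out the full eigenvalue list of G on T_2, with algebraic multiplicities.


λ = -45 (multiplicity 2), λ = -3 (multiplicity 2), λ = -1 (multiplicity 1)

image of 1: -1
image of cos x: -3cos x
image of sin x: -3sin x
image of cos 2x: -45cos 2x
image of sin 2x: -45sin 2x
the matrix is diagonal; its diagonal is (-1, -3, -3, -45, -45)
for a triangular matrix the eigenvalues are the diagonal entries, with algebraic multiplicity their repetition count


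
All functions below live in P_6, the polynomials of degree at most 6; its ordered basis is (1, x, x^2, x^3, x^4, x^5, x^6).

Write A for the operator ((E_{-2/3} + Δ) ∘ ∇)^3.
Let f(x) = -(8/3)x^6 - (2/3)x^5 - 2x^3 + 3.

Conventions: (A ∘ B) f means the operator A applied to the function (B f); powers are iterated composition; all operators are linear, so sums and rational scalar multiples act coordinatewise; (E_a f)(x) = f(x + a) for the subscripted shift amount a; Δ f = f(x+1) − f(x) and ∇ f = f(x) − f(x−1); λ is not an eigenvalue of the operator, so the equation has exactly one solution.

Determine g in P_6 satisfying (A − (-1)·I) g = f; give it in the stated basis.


write g with unknown coordinates in the stated basis and equate coefficients in (A − (-1)·I) g = f
solving from the highest basis element down gives g = -(8/3)x^6 - (2/3)x^5 + 318x^3 - 440x^2 + 4280x - 4445
check: A g = -320x^3 + 440x^2 - 4280x + 4448
so A g − (-1)·g = -(8/3)x^6 - (2/3)x^5 - 2x^3 + 3 = f ✓

g(x) = -(8/3)x^6 - (2/3)x^5 + 318x^3 - 440x^2 + 4280x - 4445


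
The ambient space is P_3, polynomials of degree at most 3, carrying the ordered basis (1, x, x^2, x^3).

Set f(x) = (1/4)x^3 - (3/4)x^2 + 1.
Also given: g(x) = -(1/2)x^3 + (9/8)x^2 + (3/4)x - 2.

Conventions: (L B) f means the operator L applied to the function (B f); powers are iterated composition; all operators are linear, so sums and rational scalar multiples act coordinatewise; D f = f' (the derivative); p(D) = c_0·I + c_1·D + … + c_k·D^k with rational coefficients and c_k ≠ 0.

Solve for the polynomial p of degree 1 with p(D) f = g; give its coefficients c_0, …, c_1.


D^0 f = (1/4)x^3 - (3/4)x^2 + 1
D^1 f = (3/4)x^2 - (3/2)x
matching coefficients of g against c_0 f + c_1 Df + … from the top degree down determines the c_i
solution: c_0 = -2, c_1 = -1/2

c_0 = -2, c_1 = -1/2


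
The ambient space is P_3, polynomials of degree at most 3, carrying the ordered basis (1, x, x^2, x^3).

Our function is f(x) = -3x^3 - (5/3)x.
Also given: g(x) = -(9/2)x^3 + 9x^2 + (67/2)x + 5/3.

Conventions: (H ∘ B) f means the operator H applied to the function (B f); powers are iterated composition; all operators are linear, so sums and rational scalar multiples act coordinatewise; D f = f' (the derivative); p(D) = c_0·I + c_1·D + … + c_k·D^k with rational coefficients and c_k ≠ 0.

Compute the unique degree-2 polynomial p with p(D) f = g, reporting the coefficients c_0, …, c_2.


p(D) = (3/2)·I − D − 2·D^2, i.e. c_0 = 3/2, c_1 = -1, c_2 = -2

D^0 f = -3x^3 - (5/3)x
D^1 f = -9x^2 - 5/3
D^2 f = -18x
matching coefficients of g against c_0 f + c_1 Df + … from the top degree down determines the c_i
solution: c_0 = 3/2, c_1 = -1, c_2 = -2


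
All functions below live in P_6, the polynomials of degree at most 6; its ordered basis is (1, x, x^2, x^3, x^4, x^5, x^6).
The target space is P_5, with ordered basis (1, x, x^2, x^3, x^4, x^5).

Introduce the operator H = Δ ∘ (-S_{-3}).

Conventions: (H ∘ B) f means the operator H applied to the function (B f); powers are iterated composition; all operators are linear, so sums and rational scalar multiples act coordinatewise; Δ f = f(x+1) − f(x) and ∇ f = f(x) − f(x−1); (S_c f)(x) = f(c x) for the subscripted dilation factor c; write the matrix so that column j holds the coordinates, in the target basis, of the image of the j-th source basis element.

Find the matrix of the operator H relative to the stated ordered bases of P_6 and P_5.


the matrix is [[0, 3, -9, 27, -81, 243, -729]; [0, 0, -18, 81, -324, 1215, -4374]; [0, 0, 0, 81, -486, 2430, -10935]; [0, 0, 0, 0, -324, 2430, -14580]; [0, 0, 0, 0, 0, 1215, -10935]; [0, 0, 0, 0, 0, 0, -4374]] (rows listed top to bottom)

image of 1: 0
image of x: 3
image of x^2: -18x - 9
image of x^3: 81x^2 + 81x + 27
image of x^4: -324x^3 - 486x^2 - 324x - 81
image of x^5: 1215x^4 + 2430x^3 + 2430x^2 + 1215x + 243
image of x^6: -4374x^5 - 10935x^4 - 14580x^3 - 10935x^2 - 4374x - 729
each image's coordinates form column j of the matrix


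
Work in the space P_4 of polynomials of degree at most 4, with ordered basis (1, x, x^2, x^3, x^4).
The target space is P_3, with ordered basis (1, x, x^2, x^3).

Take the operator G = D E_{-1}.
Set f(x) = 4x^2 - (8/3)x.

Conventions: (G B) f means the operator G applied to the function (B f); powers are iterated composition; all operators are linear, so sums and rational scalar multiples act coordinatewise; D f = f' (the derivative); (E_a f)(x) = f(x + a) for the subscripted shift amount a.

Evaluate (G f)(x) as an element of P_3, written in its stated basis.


the image equals g(x) = 8x - 32/3

E_{-1} f = 4x^2 - (32/3)x + 20/3
D E_{-1} f = 8x - 32/3


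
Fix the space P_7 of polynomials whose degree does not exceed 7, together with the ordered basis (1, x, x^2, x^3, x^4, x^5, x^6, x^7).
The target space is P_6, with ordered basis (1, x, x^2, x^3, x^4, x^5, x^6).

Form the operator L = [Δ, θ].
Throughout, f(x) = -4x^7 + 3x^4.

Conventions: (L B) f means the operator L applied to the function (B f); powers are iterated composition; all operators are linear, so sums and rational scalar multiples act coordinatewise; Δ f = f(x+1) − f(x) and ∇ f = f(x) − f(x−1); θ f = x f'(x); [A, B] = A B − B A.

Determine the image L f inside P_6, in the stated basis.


θ f = -28x^7 + 12x^4
Δ θ f = -196x^6 - 588x^5 - 980x^4 - 932x^3 - 516x^2 - 148x - 16
Δ f = -28x^6 - 84x^5 - 140x^4 - 128x^3 - 66x^2 - 16x - 1
θ Δ f = -168x^6 - 420x^5 - 560x^4 - 384x^3 - 132x^2 - 16x
[Δ, θ] f = -28x^6 - 168x^5 - 420x^4 - 548x^3 - 384x^2 - 132x - 16

the result is g(x) = -28x^6 - 168x^5 - 420x^4 - 548x^3 - 384x^2 - 132x - 16


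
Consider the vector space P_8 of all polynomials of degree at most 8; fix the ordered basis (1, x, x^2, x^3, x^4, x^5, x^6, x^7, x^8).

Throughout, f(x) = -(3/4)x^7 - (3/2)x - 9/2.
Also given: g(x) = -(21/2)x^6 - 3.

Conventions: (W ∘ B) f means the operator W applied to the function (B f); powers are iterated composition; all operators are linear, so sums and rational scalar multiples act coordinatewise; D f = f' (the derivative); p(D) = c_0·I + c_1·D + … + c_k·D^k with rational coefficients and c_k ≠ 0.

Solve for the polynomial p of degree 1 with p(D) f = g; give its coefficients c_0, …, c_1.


p(D) = 2·D, i.e. c_0 = 0, c_1 = 2

D^0 f = -(3/4)x^7 - (3/2)x - 9/2
D^1 f = -(21/4)x^6 - 3/2
matching coefficients of g against c_0 f + c_1 Df + … from the top degree down determines the c_i
solution: c_0 = 0, c_1 = 2


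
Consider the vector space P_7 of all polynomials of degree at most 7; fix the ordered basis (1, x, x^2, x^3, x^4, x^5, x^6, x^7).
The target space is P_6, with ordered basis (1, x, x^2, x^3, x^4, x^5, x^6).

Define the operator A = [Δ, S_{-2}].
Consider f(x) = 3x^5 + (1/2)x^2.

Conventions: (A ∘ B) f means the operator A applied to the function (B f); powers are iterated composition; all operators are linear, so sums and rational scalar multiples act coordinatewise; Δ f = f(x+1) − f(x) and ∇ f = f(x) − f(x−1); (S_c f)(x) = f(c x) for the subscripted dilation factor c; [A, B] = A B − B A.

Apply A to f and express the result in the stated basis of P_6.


S_{-2} f = -96x^5 + 2x^2
Δ S_{-2} f = -480x^4 - 960x^3 - 960x^2 - 476x - 94
Δ f = 15x^4 + 30x^3 + 30x^2 + 16x + 7/2
S_{-2} Δ f = 240x^4 - 240x^3 + 120x^2 - 32x + 7/2
[Δ, S_{-2}] f = -720x^4 - 720x^3 - 1080x^2 - 444x - 195/2

the result is g(x) = -720x^4 - 720x^3 - 1080x^2 - 444x - 195/2


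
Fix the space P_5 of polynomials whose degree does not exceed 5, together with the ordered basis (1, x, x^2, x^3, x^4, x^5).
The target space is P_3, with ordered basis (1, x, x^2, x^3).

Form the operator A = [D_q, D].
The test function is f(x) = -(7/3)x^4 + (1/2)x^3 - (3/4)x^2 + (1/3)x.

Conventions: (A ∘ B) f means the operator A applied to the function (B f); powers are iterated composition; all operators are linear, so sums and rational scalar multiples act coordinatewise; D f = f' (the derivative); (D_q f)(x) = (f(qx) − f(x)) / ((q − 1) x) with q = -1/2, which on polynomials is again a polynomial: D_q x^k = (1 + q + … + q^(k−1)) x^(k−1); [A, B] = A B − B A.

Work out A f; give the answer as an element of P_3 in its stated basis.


the image equals g(x) = -(21/8)x^2 - 9/8

D f = -(28/3)x^3 + (3/2)x^2 - (3/2)x + 1/3
D_q D f = -7x^2 + (3/4)x - 3/2
D_q f = -(35/24)x^3 + (3/8)x^2 - (3/8)x + 1/3
D D_q f = -(35/8)x^2 + (3/4)x - 3/8
[D_q, D] f = -(21/8)x^2 - 9/8


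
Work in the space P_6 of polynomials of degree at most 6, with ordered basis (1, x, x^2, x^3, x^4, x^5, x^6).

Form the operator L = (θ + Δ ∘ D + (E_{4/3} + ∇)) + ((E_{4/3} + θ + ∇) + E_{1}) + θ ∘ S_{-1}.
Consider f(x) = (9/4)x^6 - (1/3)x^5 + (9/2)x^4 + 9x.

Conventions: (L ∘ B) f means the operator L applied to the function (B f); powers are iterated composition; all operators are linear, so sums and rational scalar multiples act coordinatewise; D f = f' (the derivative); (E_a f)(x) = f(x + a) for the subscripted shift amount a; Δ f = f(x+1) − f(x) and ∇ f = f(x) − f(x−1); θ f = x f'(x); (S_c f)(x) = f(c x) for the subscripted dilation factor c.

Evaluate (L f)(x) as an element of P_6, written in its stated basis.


the result is g(x) = (189/4)x^6 + (443/6)x^5 + (7625/36)x^4 + (15394/27)x^3 + (130177/324)x^2 + (105845/243)x + 361591/2916

θ f = (27/2)x^6 - (5/3)x^5 + 18x^4 + 9x
D f = (27/2)x^5 - (5/3)x^4 + 18x^3 + 9
Δ D f = (135/2)x^4 + (385/3)x^3 + 179x^2 + (689/6)x + 179/6
E_{4/3} f = (9/4)x^6 + (53/3)x^5 + (1121/18)x^4 + (3368/27)x^3 + (11888/81)x^2 + (25099/243)x + 27308/729
∇ f = (27/2)x^5 - (425/12)x^4 + (199/3)x^3 - (769/12)x^2 + (199/6)x + 23/12
(E_{4/3} + ∇) f = (9/4)x^6 + (187/6)x^5 + (967/36)x^4 + (5159/27)x^3 + (26789/324)x^2 + (66317/486)x + 114821/2916
(θ + Δ ∘ D + (E_{4/3} + ∇)) f = (63/4)x^6 + (59/2)x^5 + (4045/36)x^4 + (8624/27)x^3 + (84785/324)x^2 + (63250/243)x + 201815/2916
E_{4/3} f = (9/4)x^6 + (53/3)x^5 + (1121/18)x^4 + (3368/27)x^3 + (11888/81)x^2 + (25099/243)x + 27308/729
θ f = (27/2)x^6 - (5/3)x^5 + 18x^4 + 9x
∇ f = (27/2)x^5 - (425/12)x^4 + (199/3)x^3 - (769/12)x^2 + (199/6)x + 23/12
(E_{4/3} + θ + ∇) f = (63/4)x^6 + (59/2)x^5 + (1615/36)x^4 + (5159/27)x^3 + (26789/324)x^2 + (70691/486)x + 114821/2916
E_{1} f = (9/4)x^6 + (79/6)x^5 + (439/12)x^4 + (179/3)x^3 + (689/12)x^2 + (233/6)x + 185/12
((E_{4/3} + θ + ∇) + E_{1}) f = 18x^6 + (128/3)x^5 + (733/9)x^4 + (6770/27)x^3 + (11348/81)x^2 + (44782/243)x + 39944/729
S_{-1} f = (9/4)x^6 + (1/3)x^5 + (9/2)x^4 - 9x
θ S_{-1} f = (27/2)x^6 + (5/3)x^5 + 18x^4 - 9x
((θ + Δ ∘ D + (E_{4/3} + ∇)) + ((E_{4/3} + θ + ∇) + E_{1}) + θ ∘ S_{-1}) f = (189/4)x^6 + (443/6)x^5 + (7625/36)x^4 + (15394/27)x^3 + (130177/324)x^2 + (105845/243)x + 361591/2916


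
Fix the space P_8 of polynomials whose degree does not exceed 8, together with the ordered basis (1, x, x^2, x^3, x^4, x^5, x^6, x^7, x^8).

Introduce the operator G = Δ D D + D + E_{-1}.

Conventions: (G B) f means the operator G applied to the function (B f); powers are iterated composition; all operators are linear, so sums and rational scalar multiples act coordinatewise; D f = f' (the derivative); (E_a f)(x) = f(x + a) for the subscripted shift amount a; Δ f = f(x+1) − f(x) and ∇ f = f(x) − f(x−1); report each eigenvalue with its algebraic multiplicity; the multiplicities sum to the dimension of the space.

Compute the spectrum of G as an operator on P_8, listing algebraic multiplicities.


image of 1: 1
image of x: x
image of x^2: x^2 + 1
image of x^3: x^3 + 3x + 5
image of x^4: x^4 + 6x^2 + 20x + 13
image of x^5: x^5 + 10x^3 + 50x^2 + 65x + 19
image of x^6: x^6 + 15x^4 + 100x^3 + 195x^2 + 114x + 31
image of x^7: x^7 + 21x^5 + 175x^4 + 455x^3 + 399x^2 + 217x + 41
image of x^8: x^8 + 28x^6 + 280x^5 + 910x^4 + 1064x^3 + 868x^2 + 328x + 57
the matrix is upper triangular; its diagonal is (1, 1, 1, 1, 1, 1, 1, 1, 1)
for a triangular matrix the eigenvalues are the diagonal entries, with algebraic multiplicity their repetition count

λ = 1 (multiplicity 9)


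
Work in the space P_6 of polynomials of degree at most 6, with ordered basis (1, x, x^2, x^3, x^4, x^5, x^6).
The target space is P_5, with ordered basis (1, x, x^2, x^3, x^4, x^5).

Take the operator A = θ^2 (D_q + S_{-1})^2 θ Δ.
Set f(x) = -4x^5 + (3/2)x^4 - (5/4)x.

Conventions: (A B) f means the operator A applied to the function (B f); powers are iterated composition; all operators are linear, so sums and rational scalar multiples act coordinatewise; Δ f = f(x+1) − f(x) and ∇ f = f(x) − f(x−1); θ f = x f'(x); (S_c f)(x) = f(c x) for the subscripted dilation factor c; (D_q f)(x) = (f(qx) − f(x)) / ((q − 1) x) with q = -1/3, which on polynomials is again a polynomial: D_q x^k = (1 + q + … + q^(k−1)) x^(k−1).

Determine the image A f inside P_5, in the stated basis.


g(x) = -1280x^4 - 918x^3 - (105064/243)x^2 - (602/9)x

Δ f = -20x^4 - 34x^3 - 31x^2 - 14x - 15/4
θ Δ f = -80x^4 - 102x^3 - 62x^2 - 14x
D_q (θ Δ) f = -(1600/27)x^3 - (238/3)x^2 - (124/3)x - 14
S_{-1} (θ Δ) f = -80x^4 + 102x^3 - 62x^2 + 14x
(D_q + S_{-1}) (θ Δ) f = -80x^4 + (1154/27)x^3 - (424/3)x^2 - (82/3)x - 14
D_q (D_q + S_{-1}) (θ Δ) f = -(1600/27)x^3 + (8078/243)x^2 - (848/9)x - 82/3
S_{-1} (D_q + S_{-1}) (θ Δ) f = -80x^4 - (1154/27)x^3 - (424/3)x^2 + (82/3)x - 14
(D_q + S_{-1}) (D_q + S_{-1}) (θ Δ) f = -80x^4 - 102x^3 - (26266/243)x^2 - (602/9)x - 124/3
θ (D_q + S_{-1})^2 (θ Δ) f = -320x^4 - 306x^3 - (52532/243)x^2 - (602/9)x
θ θ (D_q + S_{-1})^2 (θ Δ) f = -1280x^4 - 918x^3 - (105064/243)x^2 - (602/9)x


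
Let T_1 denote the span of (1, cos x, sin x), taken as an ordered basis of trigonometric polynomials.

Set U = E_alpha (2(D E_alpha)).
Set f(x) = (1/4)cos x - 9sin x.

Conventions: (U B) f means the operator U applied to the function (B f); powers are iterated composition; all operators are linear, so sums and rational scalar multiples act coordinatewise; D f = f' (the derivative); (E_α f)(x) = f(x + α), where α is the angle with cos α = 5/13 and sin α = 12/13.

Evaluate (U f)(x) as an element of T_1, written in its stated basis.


g(x) = (2082/169)cos x + (4439/338)sin x

E_alpha f = -(427/52)cos x - (48/13)sin x
D E_alpha f = -(48/13)cos x + (427/52)sin x
(2(D E_alpha)) f = -(96/13)cos x + (427/26)sin x
E_alpha (2(D E_alpha)) f = (2082/169)cos x + (4439/338)sin x


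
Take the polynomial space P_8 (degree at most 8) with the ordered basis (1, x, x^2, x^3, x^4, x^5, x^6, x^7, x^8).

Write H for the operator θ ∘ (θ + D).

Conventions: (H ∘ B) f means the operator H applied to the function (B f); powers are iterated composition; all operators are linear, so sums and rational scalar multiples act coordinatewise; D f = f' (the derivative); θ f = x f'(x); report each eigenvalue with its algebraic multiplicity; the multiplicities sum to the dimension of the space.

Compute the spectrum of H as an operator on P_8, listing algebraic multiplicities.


λ = 0 (multiplicity 1), λ = 1 (multiplicity 1), λ = 4 (multiplicity 1), λ = 9 (multiplicity 1), λ = 16 (multiplicity 1), λ = 25 (multiplicity 1), λ = 36 (multiplicity 1), λ = 49 (multiplicity 1), λ = 64 (multiplicity 1)

image of 1: 0
image of x: x
image of x^2: 4x^2 + 2x
image of x^3: 9x^3 + 6x^2
image of x^4: 16x^4 + 12x^3
image of x^5: 25x^5 + 20x^4
image of x^6: 36x^6 + 30x^5
image of x^7: 49x^7 + 42x^6
image of x^8: 64x^8 + 56x^7
the matrix is upper triangular; its diagonal is (0, 1, 4, 9, 16, 25, 36, 49, 64)
for a triangular matrix the eigenvalues are the diagonal entries, with algebraic multiplicity their repetition count


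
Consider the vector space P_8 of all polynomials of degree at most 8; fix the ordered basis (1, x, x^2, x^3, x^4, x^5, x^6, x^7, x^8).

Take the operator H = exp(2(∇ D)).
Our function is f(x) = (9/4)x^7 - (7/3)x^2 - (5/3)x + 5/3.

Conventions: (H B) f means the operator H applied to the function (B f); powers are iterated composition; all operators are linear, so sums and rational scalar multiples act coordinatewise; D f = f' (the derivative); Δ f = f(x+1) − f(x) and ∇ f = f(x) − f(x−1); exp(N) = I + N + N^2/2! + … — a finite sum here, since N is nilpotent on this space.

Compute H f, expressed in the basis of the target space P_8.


the result is g(x) = (9/4)x^7 + 189x^5 - (945/2)x^4 + 4410x^3 - (70889/6)x^2 + (85612/3)x - 170335/6

order-1 term: 189x^5 - (945/2)x^4 + 630x^3 - (945/2)x^2 + 189x - 245/6
order-2 term: 3780x^3 - 11340x^2 + 13230x - 5670
order-3 term: 15120x - 22680
the series for exp(2(∇ D)) f terminates at order 3
exp(2(∇ D)) f = (9/4)x^7 + 189x^5 - (945/2)x^4 + 4410x^3 - (70889/6)x^2 + (85612/3)x - 170335/6


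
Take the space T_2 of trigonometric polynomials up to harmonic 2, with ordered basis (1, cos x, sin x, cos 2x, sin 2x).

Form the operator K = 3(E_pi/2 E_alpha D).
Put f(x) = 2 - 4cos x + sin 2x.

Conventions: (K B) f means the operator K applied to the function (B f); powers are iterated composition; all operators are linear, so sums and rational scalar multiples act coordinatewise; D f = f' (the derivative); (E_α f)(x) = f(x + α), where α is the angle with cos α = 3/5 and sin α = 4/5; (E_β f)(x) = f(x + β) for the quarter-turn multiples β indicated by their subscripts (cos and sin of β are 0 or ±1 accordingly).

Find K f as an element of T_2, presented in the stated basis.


the result is g(x) = (36/5)cos x - (48/5)sin x + (42/25)cos 2x + (144/25)sin 2x

D f = 4sin x + 2cos 2x
E_alpha D f = (16/5)cos x + (12/5)sin x - (14/25)cos 2x - (48/25)sin 2x
E_pi/2 E_alpha D f = (12/5)cos x - (16/5)sin x + (14/25)cos 2x + (48/25)sin 2x
(3(E_pi/2 E_alpha D)) f = (36/5)cos x - (48/5)sin x + (42/25)cos 2x + (144/25)sin 2x


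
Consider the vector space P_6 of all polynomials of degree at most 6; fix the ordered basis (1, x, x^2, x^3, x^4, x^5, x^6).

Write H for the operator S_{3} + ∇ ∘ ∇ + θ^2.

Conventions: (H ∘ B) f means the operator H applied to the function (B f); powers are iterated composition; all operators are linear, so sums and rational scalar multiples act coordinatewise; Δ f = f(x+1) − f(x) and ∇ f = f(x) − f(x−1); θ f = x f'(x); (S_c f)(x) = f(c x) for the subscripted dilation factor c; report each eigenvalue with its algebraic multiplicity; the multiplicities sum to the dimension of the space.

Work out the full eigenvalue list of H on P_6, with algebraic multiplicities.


λ = 1 (multiplicity 1), λ = 4 (multiplicity 1), λ = 13 (multiplicity 1), λ = 36 (multiplicity 1), λ = 97 (multiplicity 1), λ = 268 (multiplicity 1), λ = 765 (multiplicity 1)

image of 1: 1
image of x: 4x
image of x^2: 13x^2 + 2
image of x^3: 36x^3 + 6x - 6
image of x^4: 97x^4 + 12x^2 - 24x + 14
image of x^5: 268x^5 + 20x^3 - 60x^2 + 70x - 30
image of x^6: 765x^6 + 30x^4 - 120x^3 + 210x^2 - 180x + 62
the matrix is upper triangular; its diagonal is (1, 4, 13, 36, 97, 268, 765)
for a triangular matrix the eigenvalues are the diagonal entries, with algebraic multiplicity their repetition count


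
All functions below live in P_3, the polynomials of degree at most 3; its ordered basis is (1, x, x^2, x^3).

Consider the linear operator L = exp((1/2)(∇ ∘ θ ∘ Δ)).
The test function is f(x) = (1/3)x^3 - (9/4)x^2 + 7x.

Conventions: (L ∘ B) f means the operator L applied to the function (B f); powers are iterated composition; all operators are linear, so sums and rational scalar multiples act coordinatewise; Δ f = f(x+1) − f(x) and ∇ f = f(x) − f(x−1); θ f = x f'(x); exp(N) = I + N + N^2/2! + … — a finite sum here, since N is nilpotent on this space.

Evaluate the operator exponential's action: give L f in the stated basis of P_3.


order-1 term: 2x - 11/4
the series for exp((1/2)(∇ ∘ θ ∘ Δ)) f terminates at order 1
exp((1/2)(∇ ∘ θ ∘ Δ)) f = (1/3)x^3 - (9/4)x^2 + 9x - 11/4

the image equals g(x) = (1/3)x^3 - (9/4)x^2 + 9x - 11/4


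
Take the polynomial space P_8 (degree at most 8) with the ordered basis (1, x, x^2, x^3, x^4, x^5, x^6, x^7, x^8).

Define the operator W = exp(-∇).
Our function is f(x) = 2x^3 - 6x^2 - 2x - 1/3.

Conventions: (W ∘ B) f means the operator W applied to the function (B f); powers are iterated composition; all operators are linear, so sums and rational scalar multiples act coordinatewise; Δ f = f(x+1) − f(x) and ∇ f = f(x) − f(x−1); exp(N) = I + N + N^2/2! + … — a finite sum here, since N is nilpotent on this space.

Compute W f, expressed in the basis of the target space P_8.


order-1 term: -6x^2 + 18x - 6
order-2 term: 6x - 12
order-3 term: -2
the series for exp(-∇) f terminates at order 3
exp(-∇) f = 2x^3 - 12x^2 + 22x - 61/3

the image equals g(x) = 2x^3 - 12x^2 + 22x - 61/3


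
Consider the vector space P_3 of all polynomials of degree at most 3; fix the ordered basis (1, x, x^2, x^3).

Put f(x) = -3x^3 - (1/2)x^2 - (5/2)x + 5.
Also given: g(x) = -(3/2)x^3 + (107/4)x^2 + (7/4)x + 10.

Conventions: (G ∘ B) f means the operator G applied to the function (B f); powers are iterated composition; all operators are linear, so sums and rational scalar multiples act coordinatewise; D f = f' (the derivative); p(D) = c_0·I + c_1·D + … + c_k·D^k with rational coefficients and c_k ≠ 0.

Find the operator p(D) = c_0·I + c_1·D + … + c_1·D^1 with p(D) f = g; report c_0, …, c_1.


c_0 = 1/2, c_1 = -3

D^0 f = -3x^3 - (1/2)x^2 - (5/2)x + 5
D^1 f = -9x^2 - x - 5/2
matching coefficients of g against c_0 f + c_1 Df + … from the top degree down determines the c_i
solution: c_0 = 1/2, c_1 = -3


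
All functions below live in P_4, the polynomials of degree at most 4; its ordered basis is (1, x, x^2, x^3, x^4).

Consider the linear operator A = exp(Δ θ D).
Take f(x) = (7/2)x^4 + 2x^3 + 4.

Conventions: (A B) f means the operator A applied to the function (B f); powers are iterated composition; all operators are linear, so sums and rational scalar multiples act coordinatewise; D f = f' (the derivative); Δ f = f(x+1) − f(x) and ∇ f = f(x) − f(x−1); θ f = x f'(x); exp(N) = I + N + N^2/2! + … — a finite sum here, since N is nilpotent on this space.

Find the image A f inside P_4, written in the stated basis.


order-1 term: 126x^2 + 150x + 54
order-2 term: 126
the series for exp(Δ θ D) f terminates at order 2
exp(Δ θ D) f = (7/2)x^4 + 2x^3 + 126x^2 + 150x + 184

g(x) = (7/2)x^4 + 2x^3 + 126x^2 + 150x + 184


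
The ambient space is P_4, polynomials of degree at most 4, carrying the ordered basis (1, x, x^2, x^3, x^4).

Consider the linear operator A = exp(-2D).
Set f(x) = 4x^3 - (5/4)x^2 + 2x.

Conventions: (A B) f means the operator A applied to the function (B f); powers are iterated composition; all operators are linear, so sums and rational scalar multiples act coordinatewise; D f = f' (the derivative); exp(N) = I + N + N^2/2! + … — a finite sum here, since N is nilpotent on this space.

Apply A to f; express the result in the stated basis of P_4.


order-1 term: -24x^2 + 5x - 4
order-2 term: 48x - 5
order-3 term: -32
the series for exp(-2D) f terminates at order 3
exp(-2D) f = 4x^3 - (101/4)x^2 + 55x - 41

g(x) = 4x^3 - (101/4)x^2 + 55x - 41


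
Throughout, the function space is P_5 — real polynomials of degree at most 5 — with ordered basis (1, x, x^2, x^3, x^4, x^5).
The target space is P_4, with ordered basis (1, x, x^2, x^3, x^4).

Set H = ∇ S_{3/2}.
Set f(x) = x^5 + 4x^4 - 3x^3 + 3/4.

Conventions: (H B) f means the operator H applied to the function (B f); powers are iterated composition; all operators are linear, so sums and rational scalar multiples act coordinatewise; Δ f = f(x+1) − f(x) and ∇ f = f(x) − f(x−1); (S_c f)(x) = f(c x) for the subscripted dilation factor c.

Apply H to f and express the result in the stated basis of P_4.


g(x) = (1215/32)x^4 + (81/16)x^3 - (1215/16)x^2 + (2349/32)x - 729/32

S_{3/2} f = (243/32)x^5 + (81/4)x^4 - (81/8)x^3 + 3/4
∇ S_{3/2} f = (1215/32)x^4 + (81/16)x^3 - (1215/16)x^2 + (2349/32)x - 729/32


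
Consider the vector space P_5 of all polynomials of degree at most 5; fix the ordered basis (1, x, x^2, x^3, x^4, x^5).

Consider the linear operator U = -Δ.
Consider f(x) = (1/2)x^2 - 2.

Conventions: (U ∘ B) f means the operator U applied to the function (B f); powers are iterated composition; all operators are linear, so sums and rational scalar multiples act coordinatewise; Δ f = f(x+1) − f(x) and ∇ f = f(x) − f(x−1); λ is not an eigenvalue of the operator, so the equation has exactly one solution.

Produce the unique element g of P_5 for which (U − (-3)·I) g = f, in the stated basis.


write g with unknown coordinates in the stated basis and equate coefficients in (U − (-3)·I) g = f
solving from the highest basis element down gives g = (1/6)x^2 + (1/9)x - 31/54
check: U g = -(1/3)x - 5/18
so U g − (-3)·g = (1/2)x^2 - 2 = f ✓

the result is g(x) = (1/6)x^2 + (1/9)x - 31/54


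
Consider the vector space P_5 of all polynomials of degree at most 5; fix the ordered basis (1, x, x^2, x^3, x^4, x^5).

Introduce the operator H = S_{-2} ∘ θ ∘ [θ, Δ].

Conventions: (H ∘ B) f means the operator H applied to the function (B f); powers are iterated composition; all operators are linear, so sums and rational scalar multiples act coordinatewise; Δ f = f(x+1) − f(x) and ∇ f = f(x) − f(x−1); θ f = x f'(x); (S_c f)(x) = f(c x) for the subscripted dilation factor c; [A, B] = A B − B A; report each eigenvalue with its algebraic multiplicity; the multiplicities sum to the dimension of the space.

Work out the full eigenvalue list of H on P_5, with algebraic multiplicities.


λ = 0 (multiplicity 6)

image of 1: 0
image of x: 0
image of x^2: 4x
image of x^3: -24x^2 + 12x
image of x^4: 96x^3 - 96x^2 + 24x
image of x^5: -320x^4 + 480x^3 - 240x^2 + 40x
the matrix is upper triangular; its diagonal is (0, 0, 0, 0, 0, 0)
for a triangular matrix the eigenvalues are the diagonal entries, with algebraic multiplicity their repetition count


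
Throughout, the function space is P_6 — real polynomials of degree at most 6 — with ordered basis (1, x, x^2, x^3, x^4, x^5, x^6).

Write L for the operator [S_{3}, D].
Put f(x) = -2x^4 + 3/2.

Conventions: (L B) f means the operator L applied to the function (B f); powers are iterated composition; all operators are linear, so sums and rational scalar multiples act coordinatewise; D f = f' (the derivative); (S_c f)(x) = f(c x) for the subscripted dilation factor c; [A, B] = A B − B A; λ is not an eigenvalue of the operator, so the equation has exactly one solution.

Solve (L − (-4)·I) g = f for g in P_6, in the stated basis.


write g with unknown coordinates in the stated basis and equate coefficients in (L − (-4)·I) g = f
solving from the highest basis element down gives g = -(1/2)x^4 - 27x^3 - (729/2)x^2 - (2187/2)x - 4371/8
check: L g = 108x^3 + 1458x^2 + 4374x + 2187
so L g − (-4)·g = -2x^4 + 3/2 = f ✓

g(x) = -(1/2)x^4 - 27x^3 - (729/2)x^2 - (2187/2)x - 4371/8


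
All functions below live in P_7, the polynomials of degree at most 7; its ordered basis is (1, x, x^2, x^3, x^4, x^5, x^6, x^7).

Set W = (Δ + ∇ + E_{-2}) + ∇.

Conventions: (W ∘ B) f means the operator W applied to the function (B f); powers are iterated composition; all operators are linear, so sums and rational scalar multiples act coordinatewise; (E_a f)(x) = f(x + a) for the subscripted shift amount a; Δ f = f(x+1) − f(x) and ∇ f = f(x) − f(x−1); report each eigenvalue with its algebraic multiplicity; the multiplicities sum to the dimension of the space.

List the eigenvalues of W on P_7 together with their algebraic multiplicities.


λ = 1 (multiplicity 8)

image of 1: 1
image of x: x + 1
image of x^2: x^2 + 2x + 3
image of x^3: x^3 + 3x^2 + 9x - 5
image of x^4: x^4 + 4x^3 + 18x^2 - 20x + 15
image of x^5: x^5 + 5x^4 + 30x^3 - 50x^2 + 75x - 29
image of x^6: x^6 + 6x^5 + 45x^4 - 100x^3 + 225x^2 - 174x + 63
image of x^7: x^7 + 7x^6 + 63x^5 - 175x^4 + 525x^3 - 609x^2 + 441x - 125
the matrix is upper triangular; its diagonal is (1, 1, 1, 1, 1, 1, 1, 1)
for a triangular matrix the eigenvalues are the diagonal entries, with algebraic multiplicity their repetition count


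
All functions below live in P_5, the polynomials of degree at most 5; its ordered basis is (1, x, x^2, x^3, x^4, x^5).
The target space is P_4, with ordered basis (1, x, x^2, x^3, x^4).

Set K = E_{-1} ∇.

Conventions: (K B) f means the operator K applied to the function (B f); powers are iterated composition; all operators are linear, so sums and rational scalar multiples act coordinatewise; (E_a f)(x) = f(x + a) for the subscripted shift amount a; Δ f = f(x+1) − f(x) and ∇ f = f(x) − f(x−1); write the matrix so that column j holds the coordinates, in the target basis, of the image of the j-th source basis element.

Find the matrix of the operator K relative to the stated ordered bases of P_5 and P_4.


the matrix is [[0, 1, -3, 7, -15, 31]; [0, 0, 2, -9, 28, -75]; [0, 0, 0, 3, -18, 70]; [0, 0, 0, 0, 4, -30]; [0, 0, 0, 0, 0, 5]] (rows listed top to bottom)

image of 1: 0
image of x: 1
image of x^2: 2x - 3
image of x^3: 3x^2 - 9x + 7
image of x^4: 4x^3 - 18x^2 + 28x - 15
image of x^5: 5x^4 - 30x^3 + 70x^2 - 75x + 31
each image's coordinates form column j of the matrix


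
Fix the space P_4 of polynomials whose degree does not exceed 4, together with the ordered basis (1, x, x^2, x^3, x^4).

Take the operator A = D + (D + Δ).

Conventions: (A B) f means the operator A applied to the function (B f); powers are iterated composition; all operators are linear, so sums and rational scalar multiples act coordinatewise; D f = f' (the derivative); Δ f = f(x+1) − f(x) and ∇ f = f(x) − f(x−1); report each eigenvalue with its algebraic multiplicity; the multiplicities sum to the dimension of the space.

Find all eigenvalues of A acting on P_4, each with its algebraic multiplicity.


image of 1: 0
image of x: 3
image of x^2: 6x + 1
image of x^3: 9x^2 + 3x + 1
image of x^4: 12x^3 + 6x^2 + 4x + 1
the matrix is upper triangular; its diagonal is (0, 0, 0, 0, 0)
for a triangular matrix the eigenvalues are the diagonal entries, with algebraic multiplicity their repetition count

λ = 0 (multiplicity 5)


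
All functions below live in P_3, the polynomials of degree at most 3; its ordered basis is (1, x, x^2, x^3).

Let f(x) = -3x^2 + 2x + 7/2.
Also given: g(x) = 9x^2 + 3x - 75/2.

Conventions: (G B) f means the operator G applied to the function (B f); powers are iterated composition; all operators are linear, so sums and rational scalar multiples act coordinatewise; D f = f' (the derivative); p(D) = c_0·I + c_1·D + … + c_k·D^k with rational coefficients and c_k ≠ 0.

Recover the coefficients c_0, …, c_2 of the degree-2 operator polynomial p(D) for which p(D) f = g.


D^0 f = -3x^2 + 2x + 7/2
D^1 f = -6x + 2
D^2 f = -6
matching coefficients of g against c_0 f + c_1 Df + … from the top degree down determines the c_i
solution: c_0 = -3, c_1 = -3/2, c_2 = 4

p(D) = -3·I − (3/2)·D + 4·D^2, i.e. c_0 = -3, c_1 = -3/2, c_2 = 4


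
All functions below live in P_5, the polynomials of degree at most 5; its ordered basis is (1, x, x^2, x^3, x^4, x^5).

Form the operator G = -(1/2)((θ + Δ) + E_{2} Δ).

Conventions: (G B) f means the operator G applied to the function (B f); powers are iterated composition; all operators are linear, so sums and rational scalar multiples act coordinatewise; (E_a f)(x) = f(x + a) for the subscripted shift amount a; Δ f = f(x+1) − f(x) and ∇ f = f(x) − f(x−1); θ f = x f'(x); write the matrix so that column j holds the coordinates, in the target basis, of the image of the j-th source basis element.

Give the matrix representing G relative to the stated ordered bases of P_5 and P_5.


the matrix is [[0, -1, -3, -10, -33, -106]; [0, -1/2, -2, -9, -40, -165]; [0, 0, -1, -3, -18, -100]; [0, 0, 0, -3/2, -4, -30]; [0, 0, 0, 0, -2, -5]; [0, 0, 0, 0, 0, -5/2]] (rows listed top to bottom)

image of 1: 0
image of x: -(1/2)x - 1
image of x^2: -x^2 - 2x - 3
image of x^3: -(3/2)x^3 - 3x^2 - 9x - 10
image of x^4: -2x^4 - 4x^3 - 18x^2 - 40x - 33
image of x^5: -(5/2)x^5 - 5x^4 - 30x^3 - 100x^2 - 165x - 106
each image's coordinates form column j of the matrix


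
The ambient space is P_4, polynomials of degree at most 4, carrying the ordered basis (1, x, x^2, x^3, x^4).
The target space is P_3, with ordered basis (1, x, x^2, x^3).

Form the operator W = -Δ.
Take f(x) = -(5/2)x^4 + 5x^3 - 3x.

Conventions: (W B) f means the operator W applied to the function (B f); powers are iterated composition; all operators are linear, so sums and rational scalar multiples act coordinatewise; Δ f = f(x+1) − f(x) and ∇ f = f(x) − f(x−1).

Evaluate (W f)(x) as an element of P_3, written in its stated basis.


Δ f = -10x^3 + 5x - 1/2
(-Δ) f = 10x^3 - 5x + 1/2

the image equals g(x) = 10x^3 - 5x + 1/2


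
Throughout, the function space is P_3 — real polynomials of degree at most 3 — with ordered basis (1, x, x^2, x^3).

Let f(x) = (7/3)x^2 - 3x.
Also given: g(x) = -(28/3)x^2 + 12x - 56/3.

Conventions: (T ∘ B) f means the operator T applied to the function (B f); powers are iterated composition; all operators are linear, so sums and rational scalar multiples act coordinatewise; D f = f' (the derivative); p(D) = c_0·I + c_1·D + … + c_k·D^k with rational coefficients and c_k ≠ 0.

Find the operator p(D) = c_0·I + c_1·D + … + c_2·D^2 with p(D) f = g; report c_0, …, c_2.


p(D) = -4·I − 4·D^2, i.e. c_0 = -4, c_1 = 0, c_2 = -4

D^0 f = (7/3)x^2 - 3x
D^1 f = (14/3)x - 3
D^2 f = 14/3
matching coefficients of g against c_0 f + c_1 Df + … from the top degree down determines the c_i
solution: c_0 = -4, c_1 = 0, c_2 = -4
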